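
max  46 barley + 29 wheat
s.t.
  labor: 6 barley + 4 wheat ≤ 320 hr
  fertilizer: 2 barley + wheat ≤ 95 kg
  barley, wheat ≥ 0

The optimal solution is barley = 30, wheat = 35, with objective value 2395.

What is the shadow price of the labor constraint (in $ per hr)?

6

At the optimum: labor uses 320 of 320 (binding); fertilizer uses 95 of 95 (binding).
The binding rows give the dual system: 6·y_labor + 2·y_fertilizer = 46 and 4·y_labor + 1·y_fertilizer = 29.
Solving: y_labor = 6, y_fertilizer = 5.
Shadow price of labor = 6.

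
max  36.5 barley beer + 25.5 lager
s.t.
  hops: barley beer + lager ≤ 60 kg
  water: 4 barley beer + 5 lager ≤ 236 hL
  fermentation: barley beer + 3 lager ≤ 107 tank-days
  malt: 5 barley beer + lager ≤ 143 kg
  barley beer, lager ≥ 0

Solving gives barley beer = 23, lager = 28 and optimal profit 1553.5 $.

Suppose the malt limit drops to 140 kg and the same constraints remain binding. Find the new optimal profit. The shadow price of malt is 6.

Δb = -3, so new z* = 1553.5 + (6)·(-3) = 1553.5 − 18 = 1535.5.

1535.5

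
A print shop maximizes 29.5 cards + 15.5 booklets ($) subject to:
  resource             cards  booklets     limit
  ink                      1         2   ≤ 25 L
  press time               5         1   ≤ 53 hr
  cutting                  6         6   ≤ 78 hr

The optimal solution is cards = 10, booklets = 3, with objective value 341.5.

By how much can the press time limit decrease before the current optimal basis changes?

36

Binding constraints: press time, cutting. The basis is B = [[5,1],[6,6]] with det 24.
Per unit decrease in press time, x* moves by d = (-0.25, 0.25).
The basis stays optimal until ink becomes binding; allowable decrease = 36 hr.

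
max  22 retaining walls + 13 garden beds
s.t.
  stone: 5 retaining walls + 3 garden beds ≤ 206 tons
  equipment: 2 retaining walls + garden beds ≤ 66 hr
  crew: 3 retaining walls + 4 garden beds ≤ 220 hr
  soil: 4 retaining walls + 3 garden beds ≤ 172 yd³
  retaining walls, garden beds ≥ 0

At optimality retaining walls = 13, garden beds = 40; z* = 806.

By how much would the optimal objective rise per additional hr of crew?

At the optimum: stone uses 185 of 206 (slack = 21); equipment uses 66 of 66 (binding); crew uses 199 of 220 (slack = 21); soil uses 172 of 172 (binding).
Slack constraints have shadow price 0 (complementary slackness).
Dual feasibility on the basic columns requires 2·y_equipment + 4·y_soil = 22, 1·y_equipment + 3·y_soil = 13.
→ y_equipment = 7 and y_soil = 2.
Shadow price of crew = 0.

0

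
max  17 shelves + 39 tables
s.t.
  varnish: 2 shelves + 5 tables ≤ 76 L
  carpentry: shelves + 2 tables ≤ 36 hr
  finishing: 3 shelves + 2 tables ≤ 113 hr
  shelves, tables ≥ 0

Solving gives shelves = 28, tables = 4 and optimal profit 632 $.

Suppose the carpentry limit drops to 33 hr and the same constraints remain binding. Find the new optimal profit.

611

At the optimum: varnish uses 76 of 76 (binding); carpentry uses 36 of 36 (binding); finishing uses 92 of 113 (slack = 21).
Slack constraints have shadow price 0 (complementary slackness).
The binding rows give the dual system: 2·y_varnish + 1·y_carpentry = 17 and 5·y_varnish + 2·y_carpentry = 39.
Solving: y_varnish = 5, y_carpentry = 7.
Δz = y_carpentry·Δb = 7 × (-3) = -21, so new z* = 632 − 21 = 611.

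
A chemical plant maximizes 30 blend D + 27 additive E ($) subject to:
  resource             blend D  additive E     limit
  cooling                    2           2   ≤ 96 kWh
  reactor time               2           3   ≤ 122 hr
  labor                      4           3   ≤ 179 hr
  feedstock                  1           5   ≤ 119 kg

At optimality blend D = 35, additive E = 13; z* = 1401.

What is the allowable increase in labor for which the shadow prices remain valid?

13

Binding constraints: cooling, labor. The basis is B = [[2,2],[4,3]] with det -2.
Per unit increase in labor, x* moves by d = (1, -1).
The basis stays optimal until additive E reaches 0; allowable increase = 13 hr.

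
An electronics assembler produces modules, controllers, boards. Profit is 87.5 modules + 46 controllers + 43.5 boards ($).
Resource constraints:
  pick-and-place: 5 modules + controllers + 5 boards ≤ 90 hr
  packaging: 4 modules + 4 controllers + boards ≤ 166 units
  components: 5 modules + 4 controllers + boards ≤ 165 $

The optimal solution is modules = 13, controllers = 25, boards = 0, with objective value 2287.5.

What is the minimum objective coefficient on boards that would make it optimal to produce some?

49.5

Check each constraint at x*: pick-and-place 90/90 (tight); packaging 152/166 (slack 14); components 165/165 (tight).
By complementary slackness, y = 0 for the non-binding constraint.
The binding rows give the dual system: 5·y_pick-and-place + 5·y_components = 87.5 and 1·y_pick-and-place + 4·y_components = 46.
Solving: y_pick-and-place = 8, y_components = 9.5.
boards enters the basis when its profit ≥ yᵀa₃ = 8·5 + 9.5·1 = 49.5.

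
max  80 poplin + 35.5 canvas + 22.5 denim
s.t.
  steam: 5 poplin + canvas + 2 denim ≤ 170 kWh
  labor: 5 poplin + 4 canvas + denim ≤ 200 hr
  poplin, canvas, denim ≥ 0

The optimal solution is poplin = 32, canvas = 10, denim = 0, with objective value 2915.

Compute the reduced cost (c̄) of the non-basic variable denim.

At the optimum: steam uses 170 of 170 (binding); labor uses 200 of 200 (binding).
The binding rows give the dual system: 5·y_steam + 5·y_labor = 80 and 1·y_steam + 4·y_labor = 35.5.
Solving: y_steam = 9.5, y_labor = 6.5.
Reduced cost of denim: c₃ − yᵀa₃ = 22.5 − (9.5·2 + 6.5·1) = 22.5 − 25.5 = -3.

-3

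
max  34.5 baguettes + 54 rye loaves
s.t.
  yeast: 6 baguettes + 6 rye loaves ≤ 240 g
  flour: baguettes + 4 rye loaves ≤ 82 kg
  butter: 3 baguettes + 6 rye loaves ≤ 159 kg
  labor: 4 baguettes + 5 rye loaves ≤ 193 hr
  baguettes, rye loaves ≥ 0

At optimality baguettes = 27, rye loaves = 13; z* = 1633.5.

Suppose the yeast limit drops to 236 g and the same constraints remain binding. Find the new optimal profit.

1623.5

At the optimum: yeast uses 240 of 240 (binding); flour uses 79 of 82 (slack = 3); butter uses 159 of 159 (binding); labor uses 173 of 193 (slack = 20).
Since flour, labor are not tight, their duals are 0.
The binding rows give the dual system: 6·y_yeast + 3·y_butter = 34.5 and 6·y_yeast + 6·y_butter = 54.
Solving: y_yeast = 2.5, y_butter = 6.5.
Δz = y_yeast·Δb = 2.5 × (-4) = -10, so new z* = 1633.5 − 10 = 1623.5.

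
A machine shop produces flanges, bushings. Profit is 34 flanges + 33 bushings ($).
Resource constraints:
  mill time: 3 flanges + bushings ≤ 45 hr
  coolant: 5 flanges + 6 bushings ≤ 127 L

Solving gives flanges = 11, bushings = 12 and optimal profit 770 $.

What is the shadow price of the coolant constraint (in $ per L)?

5

At the optimum: mill time uses 45 of 45 (binding); coolant uses 127 of 127 (binding).
From A_Bᵀ y = c: 3·y_mill time + 5·y_coolant = 34; 1·y_mill time + 6·y_coolant = 33.
Solving: y_mill time = 3, y_coolant = 5.
Shadow price of coolant = 5.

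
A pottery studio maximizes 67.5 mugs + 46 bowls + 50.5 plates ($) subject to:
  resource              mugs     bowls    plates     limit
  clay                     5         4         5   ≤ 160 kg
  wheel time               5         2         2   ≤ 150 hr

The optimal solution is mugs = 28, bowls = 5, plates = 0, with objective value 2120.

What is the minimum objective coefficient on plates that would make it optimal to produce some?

At the optimum: clay uses 160 of 160 (binding); wheel time uses 150 of 150 (binding).
Dual feasibility on the basic columns requires 5·y_clay + 5·y_wheel time = 67.5, 4·y_clay + 2·y_wheel time = 46.
Solving: y_clay = 9.5, y_wheel time = 4.
plates enters the basis when its profit ≥ yᵀa₃ = 9.5·5 + 4·2 = 55.5.

55.5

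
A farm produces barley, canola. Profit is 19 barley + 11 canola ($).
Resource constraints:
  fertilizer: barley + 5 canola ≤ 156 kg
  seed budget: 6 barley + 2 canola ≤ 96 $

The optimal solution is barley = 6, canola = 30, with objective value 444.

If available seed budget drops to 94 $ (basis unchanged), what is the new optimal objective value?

438

Both fertilizer and seed budget are binding at x*.
From A_Bᵀ y = c: 1·y_fertilizer + 6·y_seed budget = 19; 5·y_fertilizer + 2·y_seed budget = 11.
This yields shadow prices y_fertilizer = 1, y_seed budget = 3.
Δz = y_seed budget·Δb = 3 × (-2) = -6, so new z* = 444 − 6 = 438.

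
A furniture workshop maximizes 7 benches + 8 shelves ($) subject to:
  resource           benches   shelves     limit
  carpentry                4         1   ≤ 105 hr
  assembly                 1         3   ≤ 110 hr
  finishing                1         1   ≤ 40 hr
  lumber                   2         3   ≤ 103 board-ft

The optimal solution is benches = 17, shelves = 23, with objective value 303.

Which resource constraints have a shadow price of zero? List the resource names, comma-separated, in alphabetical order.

assembly, carpentry

carpentry: 91/105 (slack 14)
assembly: 86/110 (slack 24)
finishing: 40/40 (binding)
lumber: 103/103 (binding)
By complementary slackness, a constraint with positive slack has shadow price 0 → assembly, carpentry.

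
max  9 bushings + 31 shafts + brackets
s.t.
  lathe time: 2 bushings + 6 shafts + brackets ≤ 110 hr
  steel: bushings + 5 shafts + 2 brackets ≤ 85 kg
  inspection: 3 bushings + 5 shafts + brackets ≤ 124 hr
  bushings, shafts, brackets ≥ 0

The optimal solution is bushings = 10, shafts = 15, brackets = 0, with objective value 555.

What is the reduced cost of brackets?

Check each constraint at x*: lathe time 110/110 (tight); steel 85/85 (tight); inspection 105/124 (slack 19).
Slack constraints have shadow price 0 (complementary slackness).
From A_Bᵀ y = c: 2·y_lathe time + 1·y_steel = 9; 6·y_lathe time + 5·y_steel = 31.
→ y_lathe time = 3.5 and y_steel = 2.
Reduced cost of brackets: c₃ − yᵀa₃ = 1 − (3.5·1 + 2·2) = 1 − 7.5 = -6.5.

-6.5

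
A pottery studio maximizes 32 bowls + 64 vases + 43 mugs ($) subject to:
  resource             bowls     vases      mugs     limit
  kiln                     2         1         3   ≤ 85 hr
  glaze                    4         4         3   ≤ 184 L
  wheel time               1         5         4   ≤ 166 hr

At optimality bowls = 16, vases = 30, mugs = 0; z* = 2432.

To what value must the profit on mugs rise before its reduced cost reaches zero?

Binding: glaze and wheel time. Non-binding: kiln (23 unused).
By complementary slackness, y = 0 for the non-binding constraint.
Dual feasibility on the basic columns requires 4·y_glaze + 1·y_wheel time = 32, 4·y_glaze + 5·y_wheel time = 64.
This yields shadow prices y_glaze = 6, y_wheel time = 8.
mugs enters the basis when its profit ≥ yᵀa₃ = 6·3 + 8·4 = 50.

50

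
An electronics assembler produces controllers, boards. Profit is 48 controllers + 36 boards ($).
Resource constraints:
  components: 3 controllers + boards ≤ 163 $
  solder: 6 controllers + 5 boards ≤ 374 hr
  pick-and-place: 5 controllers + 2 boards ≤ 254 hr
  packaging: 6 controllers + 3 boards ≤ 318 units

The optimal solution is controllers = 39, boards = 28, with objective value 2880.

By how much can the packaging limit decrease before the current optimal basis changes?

Binding constraints: solder, packaging. The basis is B = [[6,5],[6,3]] with det -12.
Per unit decrease in packaging, x* moves by d = (-0.4167, 0.5).
The basis stays optimal until controllers reaches 0; allowable decrease = 93.6 units.

93.6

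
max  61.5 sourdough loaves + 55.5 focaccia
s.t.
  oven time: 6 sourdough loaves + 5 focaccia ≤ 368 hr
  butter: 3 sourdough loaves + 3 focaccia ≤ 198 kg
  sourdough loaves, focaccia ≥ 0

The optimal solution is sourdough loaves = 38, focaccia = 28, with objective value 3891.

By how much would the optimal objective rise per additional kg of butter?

8.5

At the optimum: oven time uses 368 of 368 (binding); butter uses 198 of 198 (binding).
Dual feasibility on the basic columns requires 6·y_oven time + 3·y_butter = 61.5, 5·y_oven time + 3·y_butter = 55.5.
Solving: y_oven time = 6, y_butter = 8.5.
Shadow price of butter = 8.5.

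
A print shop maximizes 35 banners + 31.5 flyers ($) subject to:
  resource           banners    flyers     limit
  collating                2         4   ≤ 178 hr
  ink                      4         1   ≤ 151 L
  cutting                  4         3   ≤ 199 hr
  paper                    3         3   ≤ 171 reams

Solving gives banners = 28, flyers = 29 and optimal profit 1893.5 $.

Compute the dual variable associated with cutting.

At the optimum: collating uses 172 of 178 (slack = 6); ink uses 141 of 151 (slack = 10); cutting uses 199 of 199 (binding); paper uses 171 of 171 (binding).
By complementary slackness, y = 0 for the non-binding constraints.
Dual feasibility on the basic columns requires 4·y_cutting + 3·y_paper = 35, 3·y_cutting + 3·y_paper = 31.5.
→ y_cutting = 3.5 and y_paper = 7.
Shadow price of cutting = 3.5.

3.5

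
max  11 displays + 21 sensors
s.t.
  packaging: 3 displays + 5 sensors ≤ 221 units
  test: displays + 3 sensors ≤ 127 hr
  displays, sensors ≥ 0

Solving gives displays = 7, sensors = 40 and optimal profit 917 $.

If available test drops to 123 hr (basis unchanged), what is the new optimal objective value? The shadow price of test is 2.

909

Δb = -4, so new z* = 917 + (2)·(-4) = 917 − 8 = 909.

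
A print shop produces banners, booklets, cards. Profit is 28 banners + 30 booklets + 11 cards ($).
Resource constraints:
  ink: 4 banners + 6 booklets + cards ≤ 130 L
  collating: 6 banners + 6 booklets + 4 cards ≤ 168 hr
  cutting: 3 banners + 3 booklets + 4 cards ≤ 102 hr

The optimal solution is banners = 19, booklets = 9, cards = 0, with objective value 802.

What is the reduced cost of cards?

Check each constraint at x*: ink 130/130 (tight); collating 168/168 (tight); cutting 84/102 (slack 18).
Slack constraints have shadow price 0 (complementary slackness).
From A_Bᵀ y = c: 4·y_ink + 6·y_collating = 28; 6·y_ink + 6·y_collating = 30.
→ y_ink = 1 and y_collating = 4.
Reduced cost of cards: c₃ − yᵀa₃ = 11 − (1·1 + 4·4) = 11 − 17 = -6.

-6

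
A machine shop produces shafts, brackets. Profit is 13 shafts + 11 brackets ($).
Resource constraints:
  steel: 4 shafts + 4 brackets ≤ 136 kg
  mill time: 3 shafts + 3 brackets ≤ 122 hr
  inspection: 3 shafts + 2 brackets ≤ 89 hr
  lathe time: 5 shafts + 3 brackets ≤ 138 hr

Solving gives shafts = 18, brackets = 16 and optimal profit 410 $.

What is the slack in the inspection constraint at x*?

inspection used = 3·18 + 2·16 = 86; slack = 89 − 86 = 3.

3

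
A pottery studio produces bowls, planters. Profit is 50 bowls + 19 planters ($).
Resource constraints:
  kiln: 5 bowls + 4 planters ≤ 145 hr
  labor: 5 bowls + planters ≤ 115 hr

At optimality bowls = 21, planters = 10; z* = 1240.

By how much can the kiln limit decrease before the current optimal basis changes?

Binding constraints: kiln, labor. The basis is B = [[5,4],[5,1]] with det -15.
Per unit decrease in kiln, x* moves by d = (0.0667, -0.3333).
The basis stays optimal until planters reaches 0; allowable decrease = 30 hr.

30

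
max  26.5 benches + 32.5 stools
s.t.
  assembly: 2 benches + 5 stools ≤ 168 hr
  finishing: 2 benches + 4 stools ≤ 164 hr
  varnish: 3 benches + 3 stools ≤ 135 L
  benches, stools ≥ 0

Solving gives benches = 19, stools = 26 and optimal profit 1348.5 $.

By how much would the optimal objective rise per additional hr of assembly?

At the optimum: assembly uses 168 of 168 (binding); finishing uses 142 of 164 (slack = 22); varnish uses 135 of 135 (binding).
Slack constraints have shadow price 0 (complementary slackness).
From A_Bᵀ y = c: 2·y_assembly + 3·y_varnish = 26.5; 5·y_assembly + 3·y_varnish = 32.5.
→ y_assembly = 2 and y_varnish = 7.5.
Shadow price of assembly = 2.

2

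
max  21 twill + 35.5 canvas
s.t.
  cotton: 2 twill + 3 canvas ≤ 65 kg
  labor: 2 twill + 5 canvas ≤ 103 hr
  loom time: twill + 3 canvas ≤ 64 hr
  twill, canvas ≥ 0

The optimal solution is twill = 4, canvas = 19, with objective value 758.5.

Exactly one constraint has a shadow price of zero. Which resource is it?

loom time

cotton: 65/65 (binding)
labor: 103/103 (binding)
loom time: 61/64 (slack 3)
By complementary slackness, a constraint with positive slack has shadow price 0 → loom time.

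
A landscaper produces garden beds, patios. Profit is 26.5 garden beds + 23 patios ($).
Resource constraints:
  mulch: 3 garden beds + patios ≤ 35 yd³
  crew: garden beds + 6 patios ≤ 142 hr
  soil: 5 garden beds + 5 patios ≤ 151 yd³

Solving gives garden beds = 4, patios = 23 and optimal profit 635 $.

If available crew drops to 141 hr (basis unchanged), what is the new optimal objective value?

632.5

Check each constraint at x*: mulch 35/35 (tight); crew 142/142 (tight); soil 135/151 (slack 16).
Since soil is not tight, its dual is 0.
Dual feasibility on the basic columns requires 3·y_mulch + 1·y_crew = 26.5, 1·y_mulch + 6·y_crew = 23.
→ y_mulch = 8 and y_crew = 2.5.
Δz = y_crew·Δb = 2.5 × (-1) = -2.5, so new z* = 635 − 2.5 = 632.5.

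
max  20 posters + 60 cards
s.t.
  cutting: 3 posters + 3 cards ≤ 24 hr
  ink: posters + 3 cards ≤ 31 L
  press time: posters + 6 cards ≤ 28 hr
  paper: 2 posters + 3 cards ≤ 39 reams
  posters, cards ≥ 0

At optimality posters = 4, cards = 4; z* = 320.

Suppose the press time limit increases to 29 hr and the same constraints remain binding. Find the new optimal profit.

328

Check each constraint at x*: cutting 24/24 (tight); ink 16/31 (slack 15); press time 28/28 (tight); paper 20/39 (slack 19).
Since ink, paper are not tight, their duals are 0.
The binding rows give the dual system: 3·y_cutting + 1·y_press time = 20 and 3·y_cutting + 6·y_press time = 60.
Solving: y_cutting = 4, y_press time = 8.
Δz = y_press time·Δb = 8 × (1) = 8, so new z* = 320 + 8 = 328.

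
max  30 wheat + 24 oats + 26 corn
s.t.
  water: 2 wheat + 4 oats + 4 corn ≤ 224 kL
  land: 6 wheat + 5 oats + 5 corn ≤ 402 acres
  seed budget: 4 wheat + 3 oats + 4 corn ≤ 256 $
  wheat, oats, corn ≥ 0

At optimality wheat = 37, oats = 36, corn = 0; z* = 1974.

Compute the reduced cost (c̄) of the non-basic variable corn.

-1

Check each constraint at x*: water 218/224 (slack 6); land 402/402 (tight); seed budget 256/256 (tight).
Slack constraints have shadow price 0 (complementary slackness).
From A_Bᵀ y = c: 6·y_land + 4·y_seed budget = 30; 5·y_land + 3·y_seed budget = 24.
Solving: y_land = 3, y_seed budget = 3.
Reduced cost of corn: c₃ − yᵀa₃ = 26 − (3·5 + 3·4) = 26 − 27 = -1.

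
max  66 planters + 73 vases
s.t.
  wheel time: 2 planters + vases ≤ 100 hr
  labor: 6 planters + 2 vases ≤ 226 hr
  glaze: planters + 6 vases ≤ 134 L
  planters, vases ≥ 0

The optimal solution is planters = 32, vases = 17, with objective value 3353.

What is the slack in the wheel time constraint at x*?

wheel time used = 2·32 + 1·17 = 81; slack = 100 − 81 = 19.

19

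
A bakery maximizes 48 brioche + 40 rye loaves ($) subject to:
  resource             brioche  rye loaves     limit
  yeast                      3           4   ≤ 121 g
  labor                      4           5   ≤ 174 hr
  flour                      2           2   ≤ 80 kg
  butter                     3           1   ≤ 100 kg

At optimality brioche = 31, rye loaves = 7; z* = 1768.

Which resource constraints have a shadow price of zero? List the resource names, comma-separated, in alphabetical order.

flour, labor

yeast: 121/121 (binding)
labor: 159/174 (slack 15)
flour: 76/80 (slack 4)
butter: 100/100 (binding)
By complementary slackness, a constraint with positive slack has shadow price 0 → flour, labor.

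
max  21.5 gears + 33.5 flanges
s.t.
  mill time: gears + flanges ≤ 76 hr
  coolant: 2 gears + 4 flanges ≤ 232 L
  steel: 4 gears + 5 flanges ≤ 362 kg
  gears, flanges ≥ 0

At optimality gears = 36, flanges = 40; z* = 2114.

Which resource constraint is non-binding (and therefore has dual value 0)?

mill time: 76/76 (binding)
coolant: 232/232 (binding)
steel: 344/362 (slack 18)
By complementary slackness, a constraint with positive slack has shadow price 0 → steel.

steel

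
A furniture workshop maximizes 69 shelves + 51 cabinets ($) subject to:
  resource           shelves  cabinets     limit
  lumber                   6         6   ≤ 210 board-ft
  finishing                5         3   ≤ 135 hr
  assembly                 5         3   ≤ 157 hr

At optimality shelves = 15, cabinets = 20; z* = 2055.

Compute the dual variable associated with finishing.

At the optimum: lumber uses 210 of 210 (binding); finishing uses 135 of 135 (binding); assembly uses 135 of 157 (slack = 22).
Since assembly is not tight, its dual is 0.
The binding rows give the dual system: 6·y_lumber + 5·y_finishing = 69 and 6·y_lumber + 3·y_finishing = 51.
Solving: y_lumber = 4, y_finishing = 9.
Shadow price of finishing = 9.

9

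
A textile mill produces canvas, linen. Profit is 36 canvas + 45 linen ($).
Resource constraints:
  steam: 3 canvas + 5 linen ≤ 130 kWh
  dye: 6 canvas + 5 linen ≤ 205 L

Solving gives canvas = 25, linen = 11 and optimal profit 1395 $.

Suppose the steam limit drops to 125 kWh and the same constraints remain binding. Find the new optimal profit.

At the optimum: steam uses 130 of 130 (binding); dye uses 205 of 205 (binding).
From A_Bᵀ y = c: 3·y_steam + 6·y_dye = 36; 5·y_steam + 5·y_dye = 45.
This yields shadow prices y_steam = 6, y_dye = 3.
Δz = y_steam·Δb = 6 × (-5) = -30, so new z* = 1395 − 30 = 1365.

1365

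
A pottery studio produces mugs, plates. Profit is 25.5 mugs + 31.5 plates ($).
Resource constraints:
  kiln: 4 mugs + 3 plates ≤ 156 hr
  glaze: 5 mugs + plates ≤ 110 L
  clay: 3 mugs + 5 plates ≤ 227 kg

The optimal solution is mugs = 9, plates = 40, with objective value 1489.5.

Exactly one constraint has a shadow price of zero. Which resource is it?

glaze

kiln: 156/156 (binding)
glaze: 85/110 (slack 25)
clay: 227/227 (binding)
By complementary slackness, a constraint with positive slack has shadow price 0 → glaze.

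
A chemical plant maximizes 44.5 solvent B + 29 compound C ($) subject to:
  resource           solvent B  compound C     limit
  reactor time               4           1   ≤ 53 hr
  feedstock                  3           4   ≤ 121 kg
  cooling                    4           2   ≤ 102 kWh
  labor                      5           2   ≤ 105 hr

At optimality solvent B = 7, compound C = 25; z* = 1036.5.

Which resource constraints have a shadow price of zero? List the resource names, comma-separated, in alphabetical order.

reactor time: 53/53 (binding)
feedstock: 121/121 (binding)
cooling: 78/102 (slack 24)
labor: 85/105 (slack 20)
By complementary slackness, a constraint with positive slack has shadow price 0 → cooling, labor.

cooling, labor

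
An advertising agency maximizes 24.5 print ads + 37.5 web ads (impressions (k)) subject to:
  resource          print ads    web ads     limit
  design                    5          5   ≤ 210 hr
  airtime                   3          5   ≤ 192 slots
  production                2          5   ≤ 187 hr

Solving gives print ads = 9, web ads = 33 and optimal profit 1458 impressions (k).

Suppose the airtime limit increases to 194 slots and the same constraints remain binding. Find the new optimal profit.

Check each constraint at x*: design 210/210 (tight); airtime 192/192 (tight); production 183/187 (slack 4).
Since production is not tight, its dual is 0.
Dual feasibility on the basic columns requires 5·y_design + 3·y_airtime = 24.5, 5·y_design + 5·y_airtime = 37.5.
Solving: y_design = 1, y_airtime = 6.5.
Δz = y_airtime·Δb = 6.5 × (2) = 13, so new z* = 1458 + 13 = 1471.

1471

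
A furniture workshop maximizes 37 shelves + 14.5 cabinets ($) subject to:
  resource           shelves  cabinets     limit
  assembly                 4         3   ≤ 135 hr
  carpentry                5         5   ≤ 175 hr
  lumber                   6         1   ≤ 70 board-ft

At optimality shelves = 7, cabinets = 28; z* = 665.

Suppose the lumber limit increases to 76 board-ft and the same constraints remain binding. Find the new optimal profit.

Binding: carpentry and lumber. Non-binding: assembly (23 unused).
Since assembly is not tight, its dual is 0.
From A_Bᵀ y = c: 5·y_carpentry + 6·y_lumber = 37; 5·y_carpentry + 1·y_lumber = 14.5.
This yields shadow prices y_carpentry = 2, y_lumber = 4.5.
Δz = y_lumber·Δb = 4.5 × (6) = 27, so new z* = 665 + 27 = 692.

692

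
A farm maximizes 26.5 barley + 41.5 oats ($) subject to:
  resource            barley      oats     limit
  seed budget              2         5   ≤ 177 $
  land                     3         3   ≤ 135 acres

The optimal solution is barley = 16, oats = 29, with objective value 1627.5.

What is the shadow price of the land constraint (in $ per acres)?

5.5

Check each constraint at x*: seed budget 177/177 (tight); land 135/135 (tight).
Dual feasibility on the basic columns requires 2·y_seed budget + 3·y_land = 26.5, 5·y_seed budget + 3·y_land = 41.5.
This yields shadow prices y_seed budget = 5, y_land = 5.5.
Shadow price of land = 5.5.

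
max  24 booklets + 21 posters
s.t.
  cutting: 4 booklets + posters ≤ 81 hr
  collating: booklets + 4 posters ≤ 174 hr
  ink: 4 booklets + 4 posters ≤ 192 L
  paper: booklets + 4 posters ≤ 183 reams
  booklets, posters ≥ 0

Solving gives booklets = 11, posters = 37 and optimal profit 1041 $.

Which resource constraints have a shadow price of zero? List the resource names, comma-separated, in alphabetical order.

cutting: 81/81 (binding)
collating: 159/174 (slack 15)
ink: 192/192 (binding)
paper: 159/183 (slack 24)
By complementary slackness, a constraint with positive slack has shadow price 0 → collating, paper.

collating, paper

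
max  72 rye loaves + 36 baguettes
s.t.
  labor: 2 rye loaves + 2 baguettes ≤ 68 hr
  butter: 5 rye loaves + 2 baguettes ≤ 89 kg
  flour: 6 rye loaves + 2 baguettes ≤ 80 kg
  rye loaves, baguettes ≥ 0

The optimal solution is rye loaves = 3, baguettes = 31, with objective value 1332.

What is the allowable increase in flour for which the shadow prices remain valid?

Binding constraints: labor, flour. The basis is B = [[2,2],[6,2]] with det -8.
Per unit increase in flour, x* moves by d = (0.25, -0.25).
The basis stays optimal until butter becomes binding; allowable increase = 16 kg.

16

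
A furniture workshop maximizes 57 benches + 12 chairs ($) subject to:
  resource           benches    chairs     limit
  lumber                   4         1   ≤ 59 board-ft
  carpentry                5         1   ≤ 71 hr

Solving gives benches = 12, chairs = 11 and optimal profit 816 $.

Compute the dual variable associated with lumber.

Both lumber and carpentry are binding at x*.
Dual feasibility on the basic columns requires 4·y_lumber + 5·y_carpentry = 57, 1·y_lumber + 1·y_carpentry = 12.
→ y_lumber = 3 and y_carpentry = 9.
Shadow price of lumber = 3.

3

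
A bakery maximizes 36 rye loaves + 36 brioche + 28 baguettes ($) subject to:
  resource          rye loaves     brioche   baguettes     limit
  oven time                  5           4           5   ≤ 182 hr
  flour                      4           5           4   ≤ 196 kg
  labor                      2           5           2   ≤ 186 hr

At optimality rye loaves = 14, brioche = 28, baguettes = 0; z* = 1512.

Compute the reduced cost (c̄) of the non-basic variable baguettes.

-8

Check each constraint at x*: oven time 182/182 (tight); flour 196/196 (tight); labor 168/186 (slack 18).
Since labor is not tight, its dual is 0.
From A_Bᵀ y = c: 5·y_oven time + 4·y_flour = 36; 4·y_oven time + 5·y_flour = 36.
This yields shadow prices y_oven time = 4, y_flour = 4.
Reduced cost of baguettes: c₃ − yᵀa₃ = 28 − (4·5 + 4·4) = 28 − 36 = -8.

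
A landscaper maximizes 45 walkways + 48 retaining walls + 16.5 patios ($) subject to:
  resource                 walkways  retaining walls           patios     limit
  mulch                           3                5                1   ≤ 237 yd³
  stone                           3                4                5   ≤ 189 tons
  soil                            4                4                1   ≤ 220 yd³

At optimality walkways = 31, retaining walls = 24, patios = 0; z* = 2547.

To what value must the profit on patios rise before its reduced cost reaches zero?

24

Check each constraint at x*: mulch 213/237 (slack 24); stone 189/189 (tight); soil 220/220 (tight).
Since mulch is not tight, its dual is 0.
The binding rows give the dual system: 3·y_stone + 4·y_soil = 45 and 4·y_stone + 4·y_soil = 48.
This yields shadow prices y_stone = 3, y_soil = 9.
patios enters the basis when its profit ≥ yᵀa₃ = 3·5 + 9·1 = 24.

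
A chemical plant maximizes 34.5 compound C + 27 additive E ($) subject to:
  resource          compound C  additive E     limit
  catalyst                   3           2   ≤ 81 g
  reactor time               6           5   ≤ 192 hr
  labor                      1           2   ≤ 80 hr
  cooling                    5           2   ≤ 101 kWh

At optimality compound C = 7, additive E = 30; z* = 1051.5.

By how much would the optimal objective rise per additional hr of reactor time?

4

Check each constraint at x*: catalyst 81/81 (tight); reactor time 192/192 (tight); labor 67/80 (slack 13); cooling 95/101 (slack 6).
Slack constraints have shadow price 0 (complementary slackness).
Dual feasibility on the basic columns requires 3·y_catalyst + 6·y_reactor time = 34.5, 2·y_catalyst + 5·y_reactor time = 27.
This yields shadow prices y_catalyst = 3.5, y_reactor time = 4.
Shadow price of reactor time = 4.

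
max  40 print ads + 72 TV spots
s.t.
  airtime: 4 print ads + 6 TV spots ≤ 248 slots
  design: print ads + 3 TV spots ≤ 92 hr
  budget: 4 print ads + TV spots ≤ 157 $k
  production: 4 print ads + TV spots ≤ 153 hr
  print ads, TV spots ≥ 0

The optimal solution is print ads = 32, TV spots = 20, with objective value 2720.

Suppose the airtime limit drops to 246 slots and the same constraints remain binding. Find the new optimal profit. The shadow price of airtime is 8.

2704

Δb = -2, so new z* = 2720 + (8)·(-2) = 2720 − 16 = 2704.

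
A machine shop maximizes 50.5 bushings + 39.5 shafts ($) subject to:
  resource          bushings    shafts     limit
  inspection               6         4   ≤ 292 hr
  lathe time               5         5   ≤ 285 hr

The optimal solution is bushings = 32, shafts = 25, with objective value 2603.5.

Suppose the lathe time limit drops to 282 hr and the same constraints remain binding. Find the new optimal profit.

Check each constraint at x*: inspection 292/292 (tight); lathe time 285/285 (tight).
Dual feasibility on the basic columns requires 6·y_inspection + 5·y_lathe time = 50.5, 4·y_inspection + 5·y_lathe time = 39.5.
This yields shadow prices y_inspection = 5.5, y_lathe time = 3.5.
Δz = y_lathe time·Δb = 3.5 × (-3) = -10.5, so new z* = 2603.5 − 10.5 = 2593.

2593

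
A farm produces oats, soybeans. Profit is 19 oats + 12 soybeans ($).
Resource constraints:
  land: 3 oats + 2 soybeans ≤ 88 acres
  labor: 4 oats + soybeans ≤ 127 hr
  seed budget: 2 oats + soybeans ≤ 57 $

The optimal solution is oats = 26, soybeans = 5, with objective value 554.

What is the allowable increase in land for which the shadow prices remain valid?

26

Binding constraints: land, seed budget. The basis is B = [[3,2],[2,1]] with det -1.
Per unit increase in land, x* moves by d = (-1, 2).
The basis stays optimal until oats reaches 0; allowable increase = 26 acres.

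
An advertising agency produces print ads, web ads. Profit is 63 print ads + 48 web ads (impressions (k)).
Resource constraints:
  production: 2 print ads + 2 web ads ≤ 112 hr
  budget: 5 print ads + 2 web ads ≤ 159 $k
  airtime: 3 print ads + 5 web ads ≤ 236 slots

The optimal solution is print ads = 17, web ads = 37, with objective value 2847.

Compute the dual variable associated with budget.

9

At the optimum: production uses 108 of 112 (slack = 4); budget uses 159 of 159 (binding); airtime uses 236 of 236 (binding).
Slack constraints have shadow price 0 (complementary slackness).
From A_Bᵀ y = c: 5·y_budget + 3·y_airtime = 63; 2·y_budget + 5·y_airtime = 48.
This yields shadow prices y_budget = 9, y_airtime = 6.
Shadow price of budget = 9.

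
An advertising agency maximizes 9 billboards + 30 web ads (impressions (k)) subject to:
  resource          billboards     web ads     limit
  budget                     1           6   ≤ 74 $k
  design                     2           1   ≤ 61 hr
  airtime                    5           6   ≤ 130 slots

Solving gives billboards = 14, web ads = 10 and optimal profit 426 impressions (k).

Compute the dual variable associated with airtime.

1

Check each constraint at x*: budget 74/74 (tight); design 38/61 (slack 23); airtime 130/130 (tight).
Since design is not tight, its dual is 0.
The binding rows give the dual system: 1·y_budget + 5·y_airtime = 9 and 6·y_budget + 6·y_airtime = 30.
Solving: y_budget = 4, y_airtime = 1.
Shadow price of airtime = 1.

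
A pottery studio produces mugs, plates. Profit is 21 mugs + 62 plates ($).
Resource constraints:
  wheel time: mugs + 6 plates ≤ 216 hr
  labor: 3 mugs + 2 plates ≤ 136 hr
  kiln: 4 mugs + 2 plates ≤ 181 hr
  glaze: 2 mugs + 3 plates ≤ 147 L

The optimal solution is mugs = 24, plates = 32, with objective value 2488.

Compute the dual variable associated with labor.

4

At the optimum: wheel time uses 216 of 216 (binding); labor uses 136 of 136 (binding); kiln uses 160 of 181 (slack = 21); glaze uses 144 of 147 (slack = 3).
Slack constraints have shadow price 0 (complementary slackness).
From A_Bᵀ y = c: 1·y_wheel time + 3·y_labor = 21; 6·y_wheel time + 2·y_labor = 62.
This yields shadow prices y_wheel time = 9, y_labor = 4.
Shadow price of labor = 4.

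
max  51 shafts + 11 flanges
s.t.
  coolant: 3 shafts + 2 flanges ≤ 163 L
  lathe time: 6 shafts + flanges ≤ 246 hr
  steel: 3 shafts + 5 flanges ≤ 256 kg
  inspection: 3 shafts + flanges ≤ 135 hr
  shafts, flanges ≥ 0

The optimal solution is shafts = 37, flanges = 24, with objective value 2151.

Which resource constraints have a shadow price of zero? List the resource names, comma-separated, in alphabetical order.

coolant: 159/163 (slack 4)
lathe time: 246/246 (binding)
steel: 231/256 (slack 25)
inspection: 135/135 (binding)
By complementary slackness, a constraint with positive slack has shadow price 0 → coolant, steel.

coolant, steel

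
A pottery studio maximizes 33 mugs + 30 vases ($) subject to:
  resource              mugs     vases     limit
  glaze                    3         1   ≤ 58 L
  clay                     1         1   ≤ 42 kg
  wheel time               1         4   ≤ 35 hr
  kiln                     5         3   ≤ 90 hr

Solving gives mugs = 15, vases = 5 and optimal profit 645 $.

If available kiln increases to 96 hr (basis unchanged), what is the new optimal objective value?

681

Check each constraint at x*: glaze 50/58 (slack 8); clay 20/42 (slack 22); wheel time 35/35 (tight); kiln 90/90 (tight).
By complementary slackness, y = 0 for the non-binding constraints.
The binding rows give the dual system: 1·y_wheel time + 5·y_kiln = 33 and 4·y_wheel time + 3·y_kiln = 30.
Solving: y_wheel time = 3, y_kiln = 6.
Δz = y_kiln·Δb = 6 × (6) = 36, so new z* = 645 + 36 = 681.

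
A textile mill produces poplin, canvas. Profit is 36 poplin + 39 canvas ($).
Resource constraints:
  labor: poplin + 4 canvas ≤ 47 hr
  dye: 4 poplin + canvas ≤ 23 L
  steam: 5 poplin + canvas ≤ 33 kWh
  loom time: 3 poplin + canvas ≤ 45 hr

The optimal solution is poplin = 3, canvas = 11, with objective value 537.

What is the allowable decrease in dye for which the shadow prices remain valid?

Binding constraints: labor, dye. The basis is B = [[1,4],[4,1]] with det -15.
Per unit decrease in dye, x* moves by d = (-0.2667, 0.0667).
The basis stays optimal until poplin reaches 0; allowable decrease = 11.25 L.

11.25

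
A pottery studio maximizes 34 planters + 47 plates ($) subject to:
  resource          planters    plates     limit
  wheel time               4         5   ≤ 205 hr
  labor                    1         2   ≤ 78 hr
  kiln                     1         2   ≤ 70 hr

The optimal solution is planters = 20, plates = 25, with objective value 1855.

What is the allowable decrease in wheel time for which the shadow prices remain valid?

Binding constraints: wheel time, kiln. The basis is B = [[4,5],[1,2]] with det 3.
Per unit decrease in wheel time, x* moves by d = (-0.6667, 0.3333).
The basis stays optimal until planters reaches 0; allowable decrease = 30 hr.

30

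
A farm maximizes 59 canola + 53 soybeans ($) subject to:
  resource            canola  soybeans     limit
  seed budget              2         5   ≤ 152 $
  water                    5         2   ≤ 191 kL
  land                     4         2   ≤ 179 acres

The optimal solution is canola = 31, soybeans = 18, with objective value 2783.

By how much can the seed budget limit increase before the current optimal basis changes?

Binding constraints: seed budget, water. The basis is B = [[2,5],[5,2]] with det -21.
Per unit increase in seed budget, x* moves by d = (-0.0952, 0.2381).
The basis stays optimal until land becomes binding; allowable increase = 199.5 $.

199.5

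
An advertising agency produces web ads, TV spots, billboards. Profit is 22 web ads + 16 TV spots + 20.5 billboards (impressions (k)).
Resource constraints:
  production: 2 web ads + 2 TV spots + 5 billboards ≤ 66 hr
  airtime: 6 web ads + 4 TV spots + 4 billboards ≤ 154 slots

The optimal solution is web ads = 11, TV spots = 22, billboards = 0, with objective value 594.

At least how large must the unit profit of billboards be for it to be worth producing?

22

Both production and airtime are binding at x*.
Dual feasibility on the basic columns requires 2·y_production + 6·y_airtime = 22, 2·y_production + 4·y_airtime = 16.
This yields shadow prices y_production = 2, y_airtime = 3.
billboards enters the basis when its profit ≥ yᵀa₃ = 2·5 + 3·4 = 22.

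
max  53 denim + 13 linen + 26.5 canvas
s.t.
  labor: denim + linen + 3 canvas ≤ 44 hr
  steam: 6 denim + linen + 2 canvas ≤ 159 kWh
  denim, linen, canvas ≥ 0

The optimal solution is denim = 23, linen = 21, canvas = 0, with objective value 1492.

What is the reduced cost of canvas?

Check each constraint at x*: labor 44/44 (tight); steam 159/159 (tight).
From A_Bᵀ y = c: 1·y_labor + 6·y_steam = 53; 1·y_labor + 1·y_steam = 13.
Solving: y_labor = 5, y_steam = 8.
Reduced cost of canvas: c₃ − yᵀa₃ = 26.5 − (5·3 + 8·2) = 26.5 − 31 = -4.5.

-4.5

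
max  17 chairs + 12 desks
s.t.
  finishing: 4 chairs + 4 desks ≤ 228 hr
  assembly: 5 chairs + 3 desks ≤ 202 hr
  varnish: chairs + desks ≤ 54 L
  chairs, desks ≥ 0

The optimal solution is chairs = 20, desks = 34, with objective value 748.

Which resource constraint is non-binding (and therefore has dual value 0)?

finishing

finishing: 216/228 (slack 12)
assembly: 202/202 (binding)
varnish: 54/54 (binding)
By complementary slackness, a constraint with positive slack has shadow price 0 → finishing.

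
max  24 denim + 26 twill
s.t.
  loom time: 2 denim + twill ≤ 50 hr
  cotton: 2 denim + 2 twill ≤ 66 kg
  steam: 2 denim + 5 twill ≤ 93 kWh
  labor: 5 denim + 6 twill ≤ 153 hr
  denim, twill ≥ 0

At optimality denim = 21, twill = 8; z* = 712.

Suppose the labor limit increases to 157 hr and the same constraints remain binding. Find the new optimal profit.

Binding: loom time and labor. Non-binding: cotton (8 unused), steam (11 unused).
By complementary slackness, y = 0 for the non-binding constraints.
Dual feasibility on the basic columns requires 2·y_loom time + 5·y_labor = 24, 1·y_loom time + 6·y_labor = 26.
Solving: y_loom time = 2, y_labor = 4.
Δz = y_labor·Δb = 4 × (4) = 16, so new z* = 712 + 16 = 728.

728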